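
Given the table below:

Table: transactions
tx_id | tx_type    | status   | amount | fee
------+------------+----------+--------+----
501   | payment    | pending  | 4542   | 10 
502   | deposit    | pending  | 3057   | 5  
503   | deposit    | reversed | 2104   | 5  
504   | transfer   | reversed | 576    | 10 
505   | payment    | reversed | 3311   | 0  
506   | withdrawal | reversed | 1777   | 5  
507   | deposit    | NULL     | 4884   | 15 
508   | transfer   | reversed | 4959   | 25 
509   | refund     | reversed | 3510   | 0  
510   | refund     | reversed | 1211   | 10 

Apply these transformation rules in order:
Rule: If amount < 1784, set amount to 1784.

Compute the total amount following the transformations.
31719

Step 1: 3 records have amount < 1784
Step 2: These records originally summed to 3564
Step 3: After setting to minimum: 3 × 1784 = 5352
Step 4: Unaffected records sum: 26367
Step 5: Final sum = 5352 + 26367 = 31719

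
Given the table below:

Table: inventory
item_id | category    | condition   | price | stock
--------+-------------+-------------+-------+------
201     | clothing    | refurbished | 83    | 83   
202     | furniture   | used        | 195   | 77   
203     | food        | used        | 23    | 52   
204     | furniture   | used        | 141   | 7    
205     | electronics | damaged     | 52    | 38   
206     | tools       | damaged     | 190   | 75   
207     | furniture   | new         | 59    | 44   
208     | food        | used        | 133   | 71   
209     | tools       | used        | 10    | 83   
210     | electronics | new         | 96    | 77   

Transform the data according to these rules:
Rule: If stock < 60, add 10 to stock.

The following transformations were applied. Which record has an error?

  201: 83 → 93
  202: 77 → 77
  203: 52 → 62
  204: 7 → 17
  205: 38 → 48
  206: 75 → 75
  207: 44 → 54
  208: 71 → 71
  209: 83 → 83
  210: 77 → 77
Record 201 has an error. The correct transformed value should be 83, not 93.

Step 1: Check each record against the rule
Step 2: Record 201 has stock = 83
Step 3: Since 83 >= 60, the bonus should not have been applied
Step 4: Correct value = 83, but claimed value = 93
Conclusion: Record 201 has the error.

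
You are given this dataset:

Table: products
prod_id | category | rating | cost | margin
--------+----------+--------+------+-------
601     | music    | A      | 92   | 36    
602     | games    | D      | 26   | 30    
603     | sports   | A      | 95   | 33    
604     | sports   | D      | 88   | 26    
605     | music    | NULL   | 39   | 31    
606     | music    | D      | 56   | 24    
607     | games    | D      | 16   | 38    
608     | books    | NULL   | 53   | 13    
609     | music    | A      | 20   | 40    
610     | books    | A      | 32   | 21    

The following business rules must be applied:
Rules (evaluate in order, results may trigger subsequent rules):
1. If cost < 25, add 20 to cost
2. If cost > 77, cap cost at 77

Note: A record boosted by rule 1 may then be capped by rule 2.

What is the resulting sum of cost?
513

Step 1: Apply rule 1 to records with cost < 25
  - 2 records get bonus of 20
  - Of these, 0 records then exceed 77 and get capped
Step 2: Apply rule 2 to records with cost > 77
  - 3 records (original) are capped
Step 3: Calculate final sum = 513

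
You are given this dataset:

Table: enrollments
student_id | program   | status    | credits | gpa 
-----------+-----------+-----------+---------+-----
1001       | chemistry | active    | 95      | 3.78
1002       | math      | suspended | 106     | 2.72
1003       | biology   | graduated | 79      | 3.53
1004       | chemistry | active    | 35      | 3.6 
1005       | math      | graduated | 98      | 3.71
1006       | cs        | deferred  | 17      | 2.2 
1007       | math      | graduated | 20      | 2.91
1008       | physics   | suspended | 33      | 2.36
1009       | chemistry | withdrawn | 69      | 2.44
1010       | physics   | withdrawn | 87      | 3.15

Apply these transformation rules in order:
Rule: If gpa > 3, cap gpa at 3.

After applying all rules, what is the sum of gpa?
27.63

Step 1: 5 records have gpa > 3
Step 2: These records originally summed to 17.77
Step 3: After capping: 5 × 3 = 15
Step 4: Unaffected records sum: 12.63
Step 5: Final sum = 15 + 12.63 = 27.63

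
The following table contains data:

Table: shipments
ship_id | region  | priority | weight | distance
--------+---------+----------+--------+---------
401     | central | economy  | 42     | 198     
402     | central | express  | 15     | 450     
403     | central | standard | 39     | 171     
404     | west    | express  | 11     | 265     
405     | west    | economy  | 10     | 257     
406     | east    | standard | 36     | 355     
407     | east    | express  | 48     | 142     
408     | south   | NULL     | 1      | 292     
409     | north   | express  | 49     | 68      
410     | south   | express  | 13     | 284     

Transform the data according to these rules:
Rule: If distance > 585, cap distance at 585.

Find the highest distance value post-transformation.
450

Step 1: Original maximum distance = 450
Step 2: Check cap of 585 against maximum
Step 3: No records exceed the cap (max 450 <= cap 585), so no capping applies
Step 4: Maximum after transformation = 450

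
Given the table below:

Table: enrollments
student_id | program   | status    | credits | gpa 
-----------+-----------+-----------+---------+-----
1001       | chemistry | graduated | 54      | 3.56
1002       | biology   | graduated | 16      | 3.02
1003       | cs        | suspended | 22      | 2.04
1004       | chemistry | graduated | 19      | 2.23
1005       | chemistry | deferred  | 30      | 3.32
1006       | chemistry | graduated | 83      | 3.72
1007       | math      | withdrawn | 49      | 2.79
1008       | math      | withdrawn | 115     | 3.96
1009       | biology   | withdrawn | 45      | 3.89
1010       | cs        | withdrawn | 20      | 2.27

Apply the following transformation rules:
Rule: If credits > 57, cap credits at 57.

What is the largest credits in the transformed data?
57

Step 1: Original maximum credits = 115
Step 2: Apply cap at 57
Step 3: 2 records had credits > 57 and were capped
Step 4: Maximum after transformation = 57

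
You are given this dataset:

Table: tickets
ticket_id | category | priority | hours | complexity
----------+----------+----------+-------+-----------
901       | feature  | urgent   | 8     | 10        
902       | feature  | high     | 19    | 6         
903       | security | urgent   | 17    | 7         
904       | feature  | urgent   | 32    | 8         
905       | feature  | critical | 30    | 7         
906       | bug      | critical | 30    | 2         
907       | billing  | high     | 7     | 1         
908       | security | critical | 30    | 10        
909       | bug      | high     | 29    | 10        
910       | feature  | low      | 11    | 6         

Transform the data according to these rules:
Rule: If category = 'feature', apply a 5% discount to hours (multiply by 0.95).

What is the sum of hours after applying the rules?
208.0

Step 1: Records with category = 'feature' have total hours = 100
Step 2: Apply multiplier: 100 × 0.95 = 95.0
Step 3: Other records total: 113
Step 4: Final sum = 95.0 + 113 = 208.0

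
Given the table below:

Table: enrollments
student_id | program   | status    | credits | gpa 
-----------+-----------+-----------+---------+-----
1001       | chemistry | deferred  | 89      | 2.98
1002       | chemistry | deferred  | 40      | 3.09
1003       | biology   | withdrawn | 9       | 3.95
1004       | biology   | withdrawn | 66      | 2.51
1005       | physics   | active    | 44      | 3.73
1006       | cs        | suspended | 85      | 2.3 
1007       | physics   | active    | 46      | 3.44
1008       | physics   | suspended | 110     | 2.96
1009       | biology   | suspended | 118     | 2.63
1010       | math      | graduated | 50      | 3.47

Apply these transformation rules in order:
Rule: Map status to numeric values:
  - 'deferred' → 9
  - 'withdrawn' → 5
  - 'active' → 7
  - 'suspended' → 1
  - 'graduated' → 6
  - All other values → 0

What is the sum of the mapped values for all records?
51

Step 1: Apply mapping to each record
Step 2: Count by status:
  'deferred': 2 records × 9 = 18
  'withdrawn': 2 records × 5 = 10
  'active': 2 records × 7 = 14
  'suspended': 3 records × 1 = 3
  'graduated': 1 records × 6 = 6
Step 3: Sum all mapped values = 51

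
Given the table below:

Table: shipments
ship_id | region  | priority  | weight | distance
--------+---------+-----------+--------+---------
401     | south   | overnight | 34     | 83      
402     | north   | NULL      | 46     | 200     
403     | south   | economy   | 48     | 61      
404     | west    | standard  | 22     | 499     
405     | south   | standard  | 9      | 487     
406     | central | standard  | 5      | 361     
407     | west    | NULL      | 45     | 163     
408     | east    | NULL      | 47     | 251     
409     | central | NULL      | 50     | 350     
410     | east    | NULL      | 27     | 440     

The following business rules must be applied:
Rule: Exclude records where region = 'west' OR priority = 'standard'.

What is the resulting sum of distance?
1385

Step 1: Find records where region = 'west' OR priority = 'standard'
Step 2: 4 records match, summing to 1510
Step 3: Original sum: 2895
Step 4: Remaining sum = 2895 - 1510 = 1385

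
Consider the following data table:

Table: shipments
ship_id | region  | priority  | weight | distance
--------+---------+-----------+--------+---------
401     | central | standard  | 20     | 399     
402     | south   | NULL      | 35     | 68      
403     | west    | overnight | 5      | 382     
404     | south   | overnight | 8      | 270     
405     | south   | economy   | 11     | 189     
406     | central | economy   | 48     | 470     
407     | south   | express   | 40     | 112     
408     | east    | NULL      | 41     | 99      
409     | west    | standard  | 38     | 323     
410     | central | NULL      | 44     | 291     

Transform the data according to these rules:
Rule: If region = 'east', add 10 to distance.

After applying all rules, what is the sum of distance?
2613

Step 1: Count records where region = 'east': 1
Step 2: Total bonus added: 1 × 10 = 10
Step 3: Original sum of distance: 2603
Step 4: Final sum = 2603 + 10 = 2613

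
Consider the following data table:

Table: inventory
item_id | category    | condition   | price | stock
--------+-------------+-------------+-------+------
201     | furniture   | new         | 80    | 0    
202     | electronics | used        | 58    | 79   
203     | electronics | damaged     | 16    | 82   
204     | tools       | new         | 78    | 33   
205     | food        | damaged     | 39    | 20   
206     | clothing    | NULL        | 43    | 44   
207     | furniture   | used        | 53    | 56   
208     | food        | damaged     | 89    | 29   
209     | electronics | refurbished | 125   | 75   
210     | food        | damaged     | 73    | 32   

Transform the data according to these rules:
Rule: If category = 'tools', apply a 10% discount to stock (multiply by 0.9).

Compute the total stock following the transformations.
446.7

Step 1: Records with category = 'tools' have total stock = 33
Step 2: Apply multiplier: 33 × 0.9 = 29.7
Step 3: Other records total: 417
Step 4: Final sum = 29.7 + 417 = 446.7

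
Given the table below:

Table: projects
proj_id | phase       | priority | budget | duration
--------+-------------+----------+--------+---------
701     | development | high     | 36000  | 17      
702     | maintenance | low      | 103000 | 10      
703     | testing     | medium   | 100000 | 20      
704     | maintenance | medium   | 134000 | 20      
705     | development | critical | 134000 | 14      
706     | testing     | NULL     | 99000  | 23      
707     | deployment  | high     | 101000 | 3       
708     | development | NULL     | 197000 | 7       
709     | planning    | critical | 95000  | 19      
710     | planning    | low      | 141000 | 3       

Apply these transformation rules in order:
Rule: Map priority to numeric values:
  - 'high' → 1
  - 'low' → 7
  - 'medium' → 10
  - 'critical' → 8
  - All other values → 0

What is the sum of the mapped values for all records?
52

Step 1: Apply mapping to each record
Step 2: Count by status:
  'high': 2 records × 1 = 2
  'low': 2 records × 7 = 14
  'medium': 2 records × 10 = 20
  'critical': 2 records × 8 = 16
Step 3: Sum all mapped values = 52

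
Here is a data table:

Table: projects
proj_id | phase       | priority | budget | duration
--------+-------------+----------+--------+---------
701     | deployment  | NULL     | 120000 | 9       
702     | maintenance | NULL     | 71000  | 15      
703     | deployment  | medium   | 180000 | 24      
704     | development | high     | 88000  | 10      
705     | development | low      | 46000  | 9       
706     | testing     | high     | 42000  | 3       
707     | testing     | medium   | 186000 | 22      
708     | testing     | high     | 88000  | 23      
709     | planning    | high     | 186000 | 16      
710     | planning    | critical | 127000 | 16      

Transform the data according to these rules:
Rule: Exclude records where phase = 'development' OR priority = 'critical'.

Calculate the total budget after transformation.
873000

Step 1: Find records where phase = 'development' OR priority = 'critical'
Step 2: 3 records match, summing to 261000
Step 3: Original sum: 1134000
Step 4: Remaining sum = 1134000 - 261000 = 873000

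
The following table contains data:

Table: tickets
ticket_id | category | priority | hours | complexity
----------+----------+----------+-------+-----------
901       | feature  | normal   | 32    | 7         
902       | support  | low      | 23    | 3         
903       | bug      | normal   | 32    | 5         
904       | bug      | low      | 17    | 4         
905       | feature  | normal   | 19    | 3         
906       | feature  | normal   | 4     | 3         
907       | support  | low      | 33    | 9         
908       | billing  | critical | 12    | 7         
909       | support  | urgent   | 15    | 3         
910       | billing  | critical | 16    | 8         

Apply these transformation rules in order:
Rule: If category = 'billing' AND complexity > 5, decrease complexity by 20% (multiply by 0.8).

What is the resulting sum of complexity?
49.0

Step 1: Find records where category = 'billing' AND complexity > 5
Step 2: 2 records match, summing to 15
Step 3: After multiplier: 15 × 0.8 = 12.0
Step 4: Unaffected records sum: 37
Step 5: Final sum = 12.0 + 37 = 49.0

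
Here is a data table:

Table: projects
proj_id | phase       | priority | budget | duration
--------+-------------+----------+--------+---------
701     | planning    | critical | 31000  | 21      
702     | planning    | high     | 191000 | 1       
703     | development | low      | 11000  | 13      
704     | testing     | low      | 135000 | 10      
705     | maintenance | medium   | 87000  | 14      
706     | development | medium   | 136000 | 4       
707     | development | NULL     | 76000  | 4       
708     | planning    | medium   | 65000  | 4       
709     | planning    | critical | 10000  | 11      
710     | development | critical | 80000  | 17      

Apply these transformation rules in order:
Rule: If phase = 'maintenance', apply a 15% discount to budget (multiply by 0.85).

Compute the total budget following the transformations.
808950.0

Step 1: Records with phase = 'maintenance' have total budget = 87000
Step 2: Apply multiplier: 87000 × 0.85 = 73950.0
Step 3: Other records total: 735000
Step 4: Final sum = 73950.0 + 735000 = 808950.0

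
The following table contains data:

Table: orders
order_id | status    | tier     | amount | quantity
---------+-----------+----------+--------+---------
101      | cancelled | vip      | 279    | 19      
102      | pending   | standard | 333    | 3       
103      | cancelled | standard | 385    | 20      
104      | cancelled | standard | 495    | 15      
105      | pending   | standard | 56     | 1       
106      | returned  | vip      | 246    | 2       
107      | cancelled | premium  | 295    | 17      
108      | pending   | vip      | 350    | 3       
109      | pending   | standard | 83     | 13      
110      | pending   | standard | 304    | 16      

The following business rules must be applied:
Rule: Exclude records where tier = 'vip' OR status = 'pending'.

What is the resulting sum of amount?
1175

Step 1: Find records where tier = 'vip' OR status = 'pending'
Step 2: 7 records match, summing to 1651
Step 3: Original sum: 2826
Step 4: Remaining sum = 2826 - 1651 = 1175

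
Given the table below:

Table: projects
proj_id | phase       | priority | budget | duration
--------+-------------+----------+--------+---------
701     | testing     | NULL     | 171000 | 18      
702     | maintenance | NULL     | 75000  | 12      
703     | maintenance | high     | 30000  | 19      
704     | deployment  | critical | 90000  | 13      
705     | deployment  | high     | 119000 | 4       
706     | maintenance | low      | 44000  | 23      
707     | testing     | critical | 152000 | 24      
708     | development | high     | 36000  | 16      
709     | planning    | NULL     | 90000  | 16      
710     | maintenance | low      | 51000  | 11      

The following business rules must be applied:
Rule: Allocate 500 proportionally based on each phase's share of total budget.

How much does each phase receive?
deployment: 121.79, development: 20.98, maintenance: 116.55, planning: 52.45, testing: 188.23

Step 1: Calculate total budget = 858000
Step 2: Calculate each phase's proportion:
  deployment: 209000/858000 = 24.36% → 121.79
  development: 36000/858000 = 4.20% → 20.98
  maintenance: 200000/858000 = 23.31% → 116.55
  planning: 90000/858000 = 10.49% → 52.45
  testing: 323000/858000 = 37.65% → 188.23
Step 3: Verify: sum of allocations ≈ 500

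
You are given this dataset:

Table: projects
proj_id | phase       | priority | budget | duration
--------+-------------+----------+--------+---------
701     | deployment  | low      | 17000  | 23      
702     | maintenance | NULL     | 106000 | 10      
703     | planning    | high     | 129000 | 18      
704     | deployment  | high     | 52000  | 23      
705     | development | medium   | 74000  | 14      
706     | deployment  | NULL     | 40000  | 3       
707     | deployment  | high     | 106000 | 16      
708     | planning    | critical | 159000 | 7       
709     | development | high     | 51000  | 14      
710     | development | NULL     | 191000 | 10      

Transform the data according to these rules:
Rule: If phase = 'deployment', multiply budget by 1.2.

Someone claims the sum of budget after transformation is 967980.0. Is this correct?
No, the correct result is 968000.0.

Step 1: Calculate the correct sum after transformation
Step 2: Apply multiplier 1.2 to records where phase = 'deployment'
Step 3: Correct result = 968000.0
Step 4: Claimed result = 967980.0
Step 5: 968000.0 ≠ 967980.0
Conclusion: The claimed result is incorrect. The correct answer is 968000.0.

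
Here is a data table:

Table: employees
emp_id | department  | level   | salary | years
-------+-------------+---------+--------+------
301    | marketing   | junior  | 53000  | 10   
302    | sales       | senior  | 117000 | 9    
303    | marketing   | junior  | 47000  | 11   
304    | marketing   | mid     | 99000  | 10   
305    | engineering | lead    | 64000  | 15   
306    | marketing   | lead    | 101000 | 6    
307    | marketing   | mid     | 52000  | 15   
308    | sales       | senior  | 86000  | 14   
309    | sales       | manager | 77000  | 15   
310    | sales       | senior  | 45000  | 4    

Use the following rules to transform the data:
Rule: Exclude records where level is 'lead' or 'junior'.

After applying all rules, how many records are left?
6

Step 1: Count records to exclude
  - 2 (lead) + 2 (junior) = 4 records
Step 2: Total records: 10
Step 3: Remaining = 10 - 4 = 6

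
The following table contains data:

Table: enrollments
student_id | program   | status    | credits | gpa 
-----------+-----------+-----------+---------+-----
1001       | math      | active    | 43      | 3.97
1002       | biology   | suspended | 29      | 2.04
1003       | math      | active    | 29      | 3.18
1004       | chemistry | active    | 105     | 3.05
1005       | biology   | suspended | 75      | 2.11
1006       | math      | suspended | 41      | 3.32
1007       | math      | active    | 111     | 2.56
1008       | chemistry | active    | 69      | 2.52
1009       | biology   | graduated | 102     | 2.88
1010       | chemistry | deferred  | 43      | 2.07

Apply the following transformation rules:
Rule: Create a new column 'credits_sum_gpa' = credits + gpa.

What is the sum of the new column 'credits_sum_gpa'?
674.7

Step 1: For each record, compute credits + gpa
Example calculations:
  43 + 3.97 = 46.97
  29 + 2.04 = 31.04
  29 + 3.18 = 32.18
  ...
Step 2: Sum all derived values
Step 3: Total = 674.7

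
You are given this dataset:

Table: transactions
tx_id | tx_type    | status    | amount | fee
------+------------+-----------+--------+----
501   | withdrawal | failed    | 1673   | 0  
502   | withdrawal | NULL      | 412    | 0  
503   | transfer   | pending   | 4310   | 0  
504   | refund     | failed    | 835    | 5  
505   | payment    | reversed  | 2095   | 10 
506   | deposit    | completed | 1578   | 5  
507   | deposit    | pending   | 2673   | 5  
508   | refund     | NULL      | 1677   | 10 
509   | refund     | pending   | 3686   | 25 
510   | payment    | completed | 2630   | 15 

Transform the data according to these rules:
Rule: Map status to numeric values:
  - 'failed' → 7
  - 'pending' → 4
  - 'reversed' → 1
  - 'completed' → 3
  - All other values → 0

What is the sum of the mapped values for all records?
33

Step 1: Apply mapping to each record
Step 2: Count by status:
  'failed': 2 records × 7 = 14
  'pending': 3 records × 4 = 12
  'reversed': 1 records × 1 = 1
  'completed': 2 records × 3 = 6
Step 3: Sum all mapped values = 33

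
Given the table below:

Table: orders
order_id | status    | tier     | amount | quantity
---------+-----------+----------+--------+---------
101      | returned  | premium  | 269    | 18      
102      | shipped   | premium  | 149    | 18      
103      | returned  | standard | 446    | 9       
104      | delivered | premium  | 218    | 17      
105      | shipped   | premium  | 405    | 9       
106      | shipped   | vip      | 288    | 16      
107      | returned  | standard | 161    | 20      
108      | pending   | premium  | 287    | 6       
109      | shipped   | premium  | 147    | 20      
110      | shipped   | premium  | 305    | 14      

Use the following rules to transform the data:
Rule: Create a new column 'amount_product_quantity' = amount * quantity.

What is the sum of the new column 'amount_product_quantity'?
35649

Step 1: For each record, compute amount * quantity
Example calculations:
  269 * 18 = 4842
  149 * 18 = 2682
  446 * 9 = 4014
  ...
Step 2: Sum all derived values
Step 3: Total = 35649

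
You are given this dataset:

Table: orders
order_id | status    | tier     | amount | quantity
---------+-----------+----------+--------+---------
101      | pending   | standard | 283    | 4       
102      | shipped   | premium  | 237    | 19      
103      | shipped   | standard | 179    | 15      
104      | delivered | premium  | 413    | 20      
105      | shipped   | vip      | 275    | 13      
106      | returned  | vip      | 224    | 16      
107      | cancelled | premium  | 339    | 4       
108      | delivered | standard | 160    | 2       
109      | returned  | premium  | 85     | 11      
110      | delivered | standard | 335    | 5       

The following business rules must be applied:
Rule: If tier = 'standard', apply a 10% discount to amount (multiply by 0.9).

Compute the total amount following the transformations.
2434.3

Step 1: Records with tier = 'standard' have total amount = 957
Step 2: Apply multiplier: 957 × 0.9 = 861.3
Step 3: Other records total: 1573
Step 4: Final sum = 861.3 + 1573 = 2434.3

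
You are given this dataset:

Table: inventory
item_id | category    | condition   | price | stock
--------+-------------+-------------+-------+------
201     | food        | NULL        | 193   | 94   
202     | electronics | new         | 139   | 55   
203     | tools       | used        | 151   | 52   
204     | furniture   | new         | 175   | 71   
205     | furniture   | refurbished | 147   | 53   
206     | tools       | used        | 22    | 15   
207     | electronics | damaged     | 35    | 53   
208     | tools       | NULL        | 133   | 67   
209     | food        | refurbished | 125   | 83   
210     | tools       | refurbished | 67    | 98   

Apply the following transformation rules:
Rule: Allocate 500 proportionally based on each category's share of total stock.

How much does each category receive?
electronics: 84.24, food: 138.07, furniture: 96.72, tools: 180.97

Step 1: Calculate total stock = 641
Step 2: Calculate each category's proportion:
  electronics: 108/641 = 16.85% → 84.24
  food: 177/641 = 27.61% → 138.07
  furniture: 124/641 = 19.34% → 96.72
  tools: 232/641 = 36.19% → 180.97
Step 3: Verify: sum of allocations ≈ 500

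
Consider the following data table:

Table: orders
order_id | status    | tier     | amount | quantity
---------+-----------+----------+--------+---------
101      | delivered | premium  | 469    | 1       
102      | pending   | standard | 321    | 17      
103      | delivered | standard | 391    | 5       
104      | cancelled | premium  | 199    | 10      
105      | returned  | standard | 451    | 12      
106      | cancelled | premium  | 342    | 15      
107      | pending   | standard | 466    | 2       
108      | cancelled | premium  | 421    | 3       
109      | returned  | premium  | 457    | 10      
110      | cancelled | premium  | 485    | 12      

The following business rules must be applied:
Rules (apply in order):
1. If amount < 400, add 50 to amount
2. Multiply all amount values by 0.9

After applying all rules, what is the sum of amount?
3781.8

Step 1: Apply Rule 1 - Add 50 to records with amount < 400
  - 4 records affected: 1253 + (4 × 50) = 1453
  - Unaffected records: 2749
  - Sum after Rule 1: 4202
Step 2: Apply Rule 2 - Multiply all by 0.9
  - 4202 × 0.9 = 3781.8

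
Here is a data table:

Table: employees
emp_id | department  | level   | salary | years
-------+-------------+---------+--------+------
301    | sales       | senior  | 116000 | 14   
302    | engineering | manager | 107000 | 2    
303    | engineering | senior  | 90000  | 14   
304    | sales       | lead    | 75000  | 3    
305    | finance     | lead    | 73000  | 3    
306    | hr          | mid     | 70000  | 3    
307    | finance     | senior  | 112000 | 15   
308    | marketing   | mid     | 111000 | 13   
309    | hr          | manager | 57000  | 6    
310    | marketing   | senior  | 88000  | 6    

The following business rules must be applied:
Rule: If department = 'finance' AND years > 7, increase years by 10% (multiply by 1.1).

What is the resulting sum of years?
80.5

Step 1: Find records where department = 'finance' AND years > 7
Step 2: 1 records match, summing to 15
Step 3: After multiplier: 15 × 1.1 = 16.5
Step 4: Unaffected records sum: 64
Step 5: Final sum = 16.5 + 64 = 80.5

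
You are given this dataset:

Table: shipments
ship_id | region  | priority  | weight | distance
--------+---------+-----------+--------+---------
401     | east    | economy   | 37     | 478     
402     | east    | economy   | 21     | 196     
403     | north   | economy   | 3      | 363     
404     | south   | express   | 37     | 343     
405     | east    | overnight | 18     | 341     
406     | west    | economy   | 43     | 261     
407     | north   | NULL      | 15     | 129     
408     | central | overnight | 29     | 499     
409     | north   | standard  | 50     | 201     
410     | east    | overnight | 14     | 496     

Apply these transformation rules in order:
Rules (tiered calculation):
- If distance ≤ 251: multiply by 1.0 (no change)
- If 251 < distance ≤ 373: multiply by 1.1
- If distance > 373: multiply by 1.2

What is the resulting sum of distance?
3732.4

Step 1: Tier 1 (distance ≤ 251): 3 records, sum = 526 × 1.0 = 526.0
Step 2: Tier 2 (251 < distance ≤ 373): 4 records, sum = 1308 × 1.1 = 1438.8
Step 3: Tier 3 (distance > 373): 3 records, sum = 1473 × 1.2 = 1767.6
Step 4: Final sum = 526.0 + 1438.8 + 1767.6 = 3732.4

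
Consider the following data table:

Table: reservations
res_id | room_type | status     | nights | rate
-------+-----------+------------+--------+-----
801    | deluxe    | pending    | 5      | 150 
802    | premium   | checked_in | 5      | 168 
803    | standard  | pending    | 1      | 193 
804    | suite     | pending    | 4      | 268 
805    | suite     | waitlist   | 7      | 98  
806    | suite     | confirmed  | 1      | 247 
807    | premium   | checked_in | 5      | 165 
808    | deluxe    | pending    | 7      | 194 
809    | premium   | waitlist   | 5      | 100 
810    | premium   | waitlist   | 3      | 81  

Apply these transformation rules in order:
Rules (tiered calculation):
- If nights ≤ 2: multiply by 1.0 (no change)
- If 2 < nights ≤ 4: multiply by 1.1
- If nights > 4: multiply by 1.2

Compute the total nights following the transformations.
50.5

Step 1: Tier 1 (nights ≤ 2): 2 records, sum = 2 × 1.0 = 2.0
Step 2: Tier 2 (2 < nights ≤ 4): 2 records, sum = 7 × 1.1 = 7.7
Step 3: Tier 3 (nights > 4): 6 records, sum = 34 × 1.2 = 40.8
Step 4: Final sum = 2.0 + 7.7 + 40.8 = 50.5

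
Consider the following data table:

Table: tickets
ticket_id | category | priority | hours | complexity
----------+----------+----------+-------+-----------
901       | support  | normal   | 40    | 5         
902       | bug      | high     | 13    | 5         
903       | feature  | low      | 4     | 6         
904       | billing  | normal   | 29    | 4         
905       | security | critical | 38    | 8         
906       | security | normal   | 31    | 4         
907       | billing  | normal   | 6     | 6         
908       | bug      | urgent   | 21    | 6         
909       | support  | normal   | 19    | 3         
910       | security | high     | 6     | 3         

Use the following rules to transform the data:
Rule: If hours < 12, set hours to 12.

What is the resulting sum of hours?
227

Step 1: 3 records have hours < 12
Step 2: These records originally summed to 16
Step 3: After setting to minimum: 3 × 12 = 36
Step 4: Unaffected records sum: 191
Step 5: Final sum = 36 + 191 = 227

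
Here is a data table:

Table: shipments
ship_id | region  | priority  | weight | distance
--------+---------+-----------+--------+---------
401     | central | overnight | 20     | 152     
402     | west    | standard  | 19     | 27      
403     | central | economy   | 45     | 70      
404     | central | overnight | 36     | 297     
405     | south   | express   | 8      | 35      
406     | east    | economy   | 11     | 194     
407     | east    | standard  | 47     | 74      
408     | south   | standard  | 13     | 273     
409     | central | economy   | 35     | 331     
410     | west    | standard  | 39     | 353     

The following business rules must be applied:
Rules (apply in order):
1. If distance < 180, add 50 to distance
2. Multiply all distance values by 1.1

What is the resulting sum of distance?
2261.6

Step 1: Apply Rule 1 - Add 50 to records with distance < 180
  - 5 records affected: 358 + (5 × 50) = 608
  - Unaffected records: 1448
  - Sum after Rule 1: 2056
Step 2: Apply Rule 2 - Multiply all by 1.1
  - 2056 × 1.1 = 2261.6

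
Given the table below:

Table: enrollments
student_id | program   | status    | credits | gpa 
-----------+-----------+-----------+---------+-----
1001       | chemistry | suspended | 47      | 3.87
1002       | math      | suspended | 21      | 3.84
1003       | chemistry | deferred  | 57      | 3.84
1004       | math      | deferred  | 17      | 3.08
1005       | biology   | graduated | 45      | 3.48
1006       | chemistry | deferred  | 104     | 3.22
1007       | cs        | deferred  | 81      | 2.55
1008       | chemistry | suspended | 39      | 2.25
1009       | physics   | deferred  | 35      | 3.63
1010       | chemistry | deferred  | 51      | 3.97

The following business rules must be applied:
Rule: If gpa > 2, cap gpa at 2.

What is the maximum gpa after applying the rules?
2

Step 1: Original maximum gpa = 3.97
Step 2: Apply cap at 2
Step 3: 10 records had gpa > 2 and were capped
Step 4: Maximum after transformation = 2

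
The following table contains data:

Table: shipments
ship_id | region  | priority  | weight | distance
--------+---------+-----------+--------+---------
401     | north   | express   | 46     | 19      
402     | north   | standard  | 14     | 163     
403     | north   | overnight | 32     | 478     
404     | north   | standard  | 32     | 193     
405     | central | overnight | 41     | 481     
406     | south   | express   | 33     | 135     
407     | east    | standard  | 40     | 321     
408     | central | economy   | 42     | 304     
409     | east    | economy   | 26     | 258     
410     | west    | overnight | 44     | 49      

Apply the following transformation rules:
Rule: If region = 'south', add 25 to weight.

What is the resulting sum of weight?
375

Step 1: Count records where region = 'south': 1
Step 2: Total bonus added: 1 × 25 = 25
Step 3: Original sum of weight: 350
Step 4: Final sum = 350 + 25 = 375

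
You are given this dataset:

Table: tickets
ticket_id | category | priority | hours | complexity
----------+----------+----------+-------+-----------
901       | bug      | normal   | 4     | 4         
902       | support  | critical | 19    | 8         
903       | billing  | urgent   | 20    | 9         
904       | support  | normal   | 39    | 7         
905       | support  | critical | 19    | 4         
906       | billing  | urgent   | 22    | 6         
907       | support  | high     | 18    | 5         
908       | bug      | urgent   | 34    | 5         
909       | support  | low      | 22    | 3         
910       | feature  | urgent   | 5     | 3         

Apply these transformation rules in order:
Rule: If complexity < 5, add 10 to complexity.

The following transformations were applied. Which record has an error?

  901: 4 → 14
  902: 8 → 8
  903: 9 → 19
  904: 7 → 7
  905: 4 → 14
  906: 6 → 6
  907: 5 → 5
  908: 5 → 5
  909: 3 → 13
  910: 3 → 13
Record 903 has an error. The correct transformed value should be 9, not 19.

Step 1: Check each record against the rule
Step 2: Record 903 has complexity = 9
Step 3: Since 9 >= 5, the bonus should not have been applied
Step 4: Correct value = 9, but claimed value = 19
Conclusion: Record 903 has the error.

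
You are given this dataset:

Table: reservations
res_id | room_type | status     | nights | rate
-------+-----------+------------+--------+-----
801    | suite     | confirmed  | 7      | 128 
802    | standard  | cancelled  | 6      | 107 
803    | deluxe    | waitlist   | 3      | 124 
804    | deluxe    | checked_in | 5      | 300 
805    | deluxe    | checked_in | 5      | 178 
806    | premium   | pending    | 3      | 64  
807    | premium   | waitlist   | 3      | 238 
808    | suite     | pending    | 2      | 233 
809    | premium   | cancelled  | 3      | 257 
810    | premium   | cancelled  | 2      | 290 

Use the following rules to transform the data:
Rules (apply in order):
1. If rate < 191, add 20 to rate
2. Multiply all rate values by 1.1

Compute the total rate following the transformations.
2220.9

Step 1: Apply Rule 1 - Add 20 to records with rate < 191
  - 5 records affected: 601 + (5 × 20) = 701
  - Unaffected records: 1318
  - Sum after Rule 1: 2019
Step 2: Apply Rule 2 - Multiply all by 1.1
  - 2019 × 1.1 = 2220.9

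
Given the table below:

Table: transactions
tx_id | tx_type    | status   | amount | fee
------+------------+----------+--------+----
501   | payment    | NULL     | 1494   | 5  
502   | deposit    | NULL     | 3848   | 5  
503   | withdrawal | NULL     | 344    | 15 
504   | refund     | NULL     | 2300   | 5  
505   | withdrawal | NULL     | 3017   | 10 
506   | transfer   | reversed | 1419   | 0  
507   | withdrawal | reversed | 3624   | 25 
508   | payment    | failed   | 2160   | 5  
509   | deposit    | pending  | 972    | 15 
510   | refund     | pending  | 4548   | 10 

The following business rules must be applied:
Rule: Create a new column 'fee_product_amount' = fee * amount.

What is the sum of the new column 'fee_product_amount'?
235000

Step 1: For each record, compute fee * amount
Example calculations:
  5 * 1494 = 7470
  5 * 3848 = 19240
  15 * 344 = 5160
  ...
Step 2: Sum all derived values
Step 3: Total = 235000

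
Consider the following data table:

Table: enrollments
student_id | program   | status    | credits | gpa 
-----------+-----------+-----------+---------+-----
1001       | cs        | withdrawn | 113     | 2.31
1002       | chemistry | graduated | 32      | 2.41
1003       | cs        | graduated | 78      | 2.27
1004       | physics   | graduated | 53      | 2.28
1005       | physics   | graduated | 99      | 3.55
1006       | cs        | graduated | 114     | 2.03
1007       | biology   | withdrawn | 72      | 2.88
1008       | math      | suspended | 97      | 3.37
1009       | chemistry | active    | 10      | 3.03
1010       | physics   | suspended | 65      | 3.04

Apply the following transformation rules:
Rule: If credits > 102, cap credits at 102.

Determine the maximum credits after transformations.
102

Step 1: Original maximum credits = 114
Step 2: Apply cap at 102
Step 3: 2 records had credits > 102 and were capped
Step 4: Maximum after transformation = 102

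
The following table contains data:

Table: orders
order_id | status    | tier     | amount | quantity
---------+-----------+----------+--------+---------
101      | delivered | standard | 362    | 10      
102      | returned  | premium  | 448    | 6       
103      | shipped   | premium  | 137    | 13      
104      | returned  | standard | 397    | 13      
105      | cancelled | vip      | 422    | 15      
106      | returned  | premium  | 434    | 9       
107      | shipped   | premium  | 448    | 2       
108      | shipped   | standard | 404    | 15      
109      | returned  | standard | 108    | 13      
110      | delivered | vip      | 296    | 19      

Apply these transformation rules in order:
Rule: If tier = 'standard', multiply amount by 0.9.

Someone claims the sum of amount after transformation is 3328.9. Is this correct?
Yes, the result is correct.

Step 1: Calculate the correct sum after transformation
Step 2: Apply multiplier 0.9 to records where tier = 'standard'
Step 3: Correct result = 3328.9
Step 4: Claimed result = 3328.9
Step 5: 3328.9 = 3328.9 ✓
Conclusion: The claimed result is correct.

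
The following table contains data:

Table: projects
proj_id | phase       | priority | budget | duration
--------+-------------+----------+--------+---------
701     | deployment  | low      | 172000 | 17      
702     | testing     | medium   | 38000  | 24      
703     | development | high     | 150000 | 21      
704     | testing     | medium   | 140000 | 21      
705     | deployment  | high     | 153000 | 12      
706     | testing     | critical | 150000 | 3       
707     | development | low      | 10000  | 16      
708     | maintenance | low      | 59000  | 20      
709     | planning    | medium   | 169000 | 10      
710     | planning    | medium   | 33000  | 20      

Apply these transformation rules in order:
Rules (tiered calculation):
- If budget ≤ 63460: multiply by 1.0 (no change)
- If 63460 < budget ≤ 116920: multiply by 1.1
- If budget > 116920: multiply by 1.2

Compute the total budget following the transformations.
1260800.0

Step 1: Tier 1 (budget ≤ 63460): 4 records, sum = 140000 × 1.0 = 140000.0
Step 2: Tier 2 (63460 < budget ≤ 116920): 0 records, sum = 0 × 1.1 = 0.0
Step 3: Tier 3 (budget > 116920): 6 records, sum = 934000 × 1.2 = 1120800.0
Step 4: Final sum = 140000.0 + 0.0 + 1120800.0 = 1260800.0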